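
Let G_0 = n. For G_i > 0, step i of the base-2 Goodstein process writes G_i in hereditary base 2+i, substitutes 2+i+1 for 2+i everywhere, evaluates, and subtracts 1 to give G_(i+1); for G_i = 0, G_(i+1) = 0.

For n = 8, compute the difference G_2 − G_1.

473

(0) 8|_2 = 2^(2 + 1) ↦ 3^(3 + 1)|_3 = 81 ⇒ 80
(1) 80|_3 = 2·3^3 + 2·3^2 + 2·3 + 2 ↦ 2·4^4 + 2·4^2 + 2·4 + 2|_4 = 554 ⇒ 553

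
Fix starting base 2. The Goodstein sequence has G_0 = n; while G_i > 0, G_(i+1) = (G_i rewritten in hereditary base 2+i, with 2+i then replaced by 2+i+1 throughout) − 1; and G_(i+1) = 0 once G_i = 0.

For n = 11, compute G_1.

84

base 2: 11 = 2^(2 + 1) + 2 + 1; at 3: 3^(3 + 1) + 3 + 1 = 85; next = 84
base 3: 84 = 3^(3 + 1) + 3; at 4: 4^(4 + 1) + 4 = 1028; next = 1027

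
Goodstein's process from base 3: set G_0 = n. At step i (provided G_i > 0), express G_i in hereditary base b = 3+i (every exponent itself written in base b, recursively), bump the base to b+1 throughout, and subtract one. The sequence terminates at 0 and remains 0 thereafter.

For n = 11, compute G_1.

G_0 = 11. HB_3(11) = 3^2 + 2. Bump = 18. G_1 = 17.
G_1 = 17. HB_4(17) = 4^2 + 1. Bump = 26. G_2 = 25.

17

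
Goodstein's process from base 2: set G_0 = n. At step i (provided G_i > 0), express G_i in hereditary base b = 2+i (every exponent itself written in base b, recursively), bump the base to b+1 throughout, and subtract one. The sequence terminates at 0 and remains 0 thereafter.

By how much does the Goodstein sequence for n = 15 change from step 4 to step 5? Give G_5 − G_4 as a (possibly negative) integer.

[0] 15 ≡ 2^(2 + 1) + 2^2 + 2 + 1 (base 2). Lift 3: 112. −1: 111.
[1] 111 ≡ 3^(3 + 1) + 3^3 + 3 (base 3). Lift 4: 1284. −1: 1283.
[2] 1283 ≡ 4^(4 + 1) + 4^4 + 3 (base 4). Lift 5: 18753. −1: 18752.
[3] 18752 ≡ 5^(5 + 1) + 5^5 + 2 (base 5). Lift 6: 326594. −1: 326593.
[4] 326593 ≡ 6^(6 + 1) + 6^6 + 1 (base 6). Lift 7: 6588345. −1: 6588344.

6261751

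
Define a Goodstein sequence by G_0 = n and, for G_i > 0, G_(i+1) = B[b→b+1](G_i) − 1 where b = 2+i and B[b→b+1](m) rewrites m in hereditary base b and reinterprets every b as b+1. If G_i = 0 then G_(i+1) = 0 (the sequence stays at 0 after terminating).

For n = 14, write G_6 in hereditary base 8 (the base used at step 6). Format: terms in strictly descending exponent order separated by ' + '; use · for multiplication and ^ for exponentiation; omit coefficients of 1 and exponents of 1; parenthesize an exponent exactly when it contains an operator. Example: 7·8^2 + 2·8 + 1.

8^(8 + 1) + 5·8^5 + 5·8^4 + 5·8^3 + 5·8^2 + 5·8 + 3

G_0=14  [base 2] 2^(2 + 1) + 2^2 + 2  →[2↦3]→  3^(3 + 1) + 3^3 + 3 = 111  −1 ⇒ G_1=110
G_1=110  [base 3] 3^(3 + 1) + 3^3 + 2  →[3↦4]→  4^(4 + 1) + 4^4 + 2 = 1282  −1 ⇒ G_2=1281
G_2=1281  [base 4] 4^(4 + 1) + 4^4 + 1  →[4↦5]→  5^(5 + 1) + 5^5 + 1 = 18751  −1 ⇒ G_3=18750
G_3=18750  [base 5] 5^(5 + 1) + 5^5  →[5↦6]→  6^(6 + 1) + 6^6 = 326592  −1 ⇒ G_4=326591
G_4=326591  [base 6] 6^(6 + 1) + 5·6^5 + 5·6^4 + 5·6^3 + 5·6^2 + 5·6 + 5  →[6↦7]→  7^(7 + 1) + 5·7^5 + 5·7^4 + 5·7^3 + 5·7^2 + 5·7 + 5 = 5862841  −1 ⇒ G_5=5862840
G_5=5862840  [base 7] 7^(7 + 1) + 5·7^5 + 5·7^4 + 5·7^3 + 5·7^2 + 5·7 + 4  →[7↦8]→  8^(8 + 1) + 5·8^5 + 5·8^4 + 5·8^3 + 5·8^2 + 5·8 + 4 = 134404972  −1 ⇒ G_6=134404971
G_6=134404971  [base 8] 8^(8 + 1) + 5·8^5 + 5·8^4 + 5·8^3 + 5·8^2 + 5·8 + 3  →[8↦9]→  9^(9 + 1) + 5·9^5 + 5·9^4 + 5·9^3 + 5·9^2 + 5·9 + 3 = 3487116549  −1 ⇒ G_7=3487116548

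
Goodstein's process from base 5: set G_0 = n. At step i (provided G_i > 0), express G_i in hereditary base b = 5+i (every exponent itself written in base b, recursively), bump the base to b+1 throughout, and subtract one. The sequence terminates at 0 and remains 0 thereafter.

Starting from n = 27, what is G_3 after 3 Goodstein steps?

63

i=0: 27 = 5^2 + 2 (b=5); 5→6: 6^2 + 2 = 38; 38−1 = 37
i=1: 37 = 6^2 + 1 (b=6); 6→7: 7^2 + 1 = 50; 50−1 = 49
i=2: 49 = 7^2 (b=7); 7→8: 8^2 = 64; 64−1 = 63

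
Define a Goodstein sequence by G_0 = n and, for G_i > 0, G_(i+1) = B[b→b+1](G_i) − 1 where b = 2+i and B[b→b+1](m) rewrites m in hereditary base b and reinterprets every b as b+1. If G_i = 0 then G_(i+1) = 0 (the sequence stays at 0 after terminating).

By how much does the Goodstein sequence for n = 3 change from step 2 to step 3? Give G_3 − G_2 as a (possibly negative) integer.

step 0: 3 = 2 + 1; sub 3 for 2: 3 + 1; = 4; G_1 = 4−1 = 3
step 1: 3 = 3; sub 4 for 3: 4; = 4; G_2 = 4−1 = 3
step 2: 3 = 3; sub 5 for 4: 3; = 3; G_3 = 3−1 = 2

-1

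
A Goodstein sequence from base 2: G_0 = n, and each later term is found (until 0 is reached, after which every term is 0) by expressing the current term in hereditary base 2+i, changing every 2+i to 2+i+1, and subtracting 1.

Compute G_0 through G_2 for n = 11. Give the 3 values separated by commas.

11, 84, 1027

step 0: 11 = 2^(2 + 1) + 2 + 1; sub 3 for 2: 3^(3 + 1) + 3 + 1; = 85; G_1 = 85−1 = 84
step 1: 84 = 3^(3 + 1) + 3; sub 4 for 3: 4^(4 + 1) + 4; = 1028; G_2 = 1028−1 = 1027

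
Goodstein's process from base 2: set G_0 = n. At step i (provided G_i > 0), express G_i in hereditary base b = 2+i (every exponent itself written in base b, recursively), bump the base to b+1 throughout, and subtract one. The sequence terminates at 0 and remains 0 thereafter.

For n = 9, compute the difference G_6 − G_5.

(0) 9|_2 = 2^(2 + 1) + 1 ↦ 3^(3 + 1) + 1|_3 = 82 ⇒ 81
(1) 81|_3 = 3^(3 + 1) ↦ 4^(4 + 1)|_4 = 1024 ⇒ 1023
(2) 1023|_4 = 3·4^4 + 3·4^3 + 3·4^2 + 3·4 + 3 ↦ 3·5^5 + 3·5^3 + 3·5^2 + 3·5 + 3|_5 = 9843 ⇒ 9842
(3) 9842|_5 = 3·5^5 + 3·5^3 + 3·5^2 + 3·5 + 2 ↦ 3·6^6 + 3·6^3 + 3·6^2 + 3·6 + 2|_6 = 140744 ⇒ 140743
(4) 140743|_6 = 3·6^6 + 3·6^3 + 3·6^2 + 3·6 + 1 ↦ 3·7^7 + 3·7^3 + 3·7^2 + 3·7 + 1|_7 = 2471827 ⇒ 2471826
(5) 2471826|_7 = 3·7^7 + 3·7^3 + 3·7^2 + 3·7 ↦ 3·8^8 + 3·8^3 + 3·8^2 + 3·8|_8 = 50333400 ⇒ 50333399

47861573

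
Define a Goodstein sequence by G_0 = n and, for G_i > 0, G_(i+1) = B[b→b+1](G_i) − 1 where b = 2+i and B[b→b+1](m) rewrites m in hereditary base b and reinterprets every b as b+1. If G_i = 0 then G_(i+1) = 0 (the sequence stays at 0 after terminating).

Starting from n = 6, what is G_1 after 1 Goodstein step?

29

step 0: 6 = 2^2 + 2; sub 3 for 2: 3^3 + 3; = 30; G_1 = 30−1 = 29
step 1: 29 = 3^3 + 2; sub 4 for 3: 4^4 + 2; = 258; G_2 = 258−1 = 257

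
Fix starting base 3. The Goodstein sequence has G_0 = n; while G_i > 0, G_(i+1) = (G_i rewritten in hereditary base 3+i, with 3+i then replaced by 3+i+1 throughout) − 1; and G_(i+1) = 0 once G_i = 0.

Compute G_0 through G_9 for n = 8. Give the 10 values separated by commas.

8, 9, 10, 11, 11, 11, 11, 11, 11, 11

8 —HB3→ 2·3 + 2 —bump→ 2·4 + 2 = 10 —(−1)→ 9
9 —HB4→ 2·4 + 1 —bump→ 2·5 + 1 = 11 —(−1)→ 10
10 —HB5→ 2·5 —bump→ 2·6 = 12 —(−1)→ 11
11 —HB6→ 6 + 5 —bump→ 7 + 5 = 12 —(−1)→ 11
11 —HB7→ 7 + 4 —bump→ 8 + 4 = 12 —(−1)→ 11
11 —HB8→ 8 + 3 —bump→ 9 + 3 = 12 —(−1)→ 11
11 —HB9→ 9 + 2 —bump→ 10 + 2 = 12 —(−1)→ 11
11 —HB10→ 10 + 1 —bump→ 11 + 1 = 12 —(−1)→ 11
11 —HB11→ 11 —bump→ 12 = 12 —(−1)→ 11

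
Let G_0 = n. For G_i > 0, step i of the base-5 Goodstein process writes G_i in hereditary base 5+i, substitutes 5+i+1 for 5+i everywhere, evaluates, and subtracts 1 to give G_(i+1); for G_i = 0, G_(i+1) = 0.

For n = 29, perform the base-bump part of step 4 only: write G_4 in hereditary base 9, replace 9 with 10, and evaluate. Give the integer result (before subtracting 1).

29 —HB5→ 5^2 + 4 —bump→ 6^2 + 4 = 40 —(−1)→ 39
39 —HB6→ 6^2 + 3 —bump→ 7^2 + 3 = 52 —(−1)→ 51
51 —HB7→ 7^2 + 2 —bump→ 8^2 + 2 = 66 —(−1)→ 65
65 —HB8→ 8^2 + 1 —bump→ 9^2 + 1 = 82 —(−1)→ 81
81 —HB9→ 9^2 —bump→ 10^2 = 100 —(−1)→ 99

100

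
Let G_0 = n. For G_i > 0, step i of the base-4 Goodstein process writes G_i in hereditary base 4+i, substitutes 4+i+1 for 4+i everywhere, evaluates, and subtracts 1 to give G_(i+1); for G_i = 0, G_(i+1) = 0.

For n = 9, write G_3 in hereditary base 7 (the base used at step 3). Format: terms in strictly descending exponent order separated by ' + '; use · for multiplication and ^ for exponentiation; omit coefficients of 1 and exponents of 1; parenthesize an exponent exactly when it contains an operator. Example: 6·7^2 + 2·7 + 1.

(0) 9|_4 = 2·4 + 1 ↦ 2·5 + 1|_5 = 11 ⇒ 10
(1) 10|_5 = 2·5 ↦ 2·6|_6 = 12 ⇒ 11
(2) 11|_6 = 6 + 5 ↦ 7 + 5|_7 = 12 ⇒ 11
(3) 11|_7 = 7 + 4 ↦ 8 + 4|_8 = 12 ⇒ 11

7 + 4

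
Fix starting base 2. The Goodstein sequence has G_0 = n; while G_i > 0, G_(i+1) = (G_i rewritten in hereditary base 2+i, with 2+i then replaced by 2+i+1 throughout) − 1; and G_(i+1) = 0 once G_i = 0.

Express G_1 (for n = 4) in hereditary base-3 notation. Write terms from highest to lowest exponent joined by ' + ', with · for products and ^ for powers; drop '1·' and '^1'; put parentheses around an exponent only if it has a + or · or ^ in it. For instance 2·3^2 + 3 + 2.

step 0: 4 = 2^2; sub 3 for 2: 3^3; = 27; G_1 = 27−1 = 26
step 1: 26 = 2·3^2 + 2·3 + 2; sub 4 for 3: 2·4^2 + 2·4 + 2; = 42; G_2 = 42−1 = 41

2·3^2 + 2·3 + 2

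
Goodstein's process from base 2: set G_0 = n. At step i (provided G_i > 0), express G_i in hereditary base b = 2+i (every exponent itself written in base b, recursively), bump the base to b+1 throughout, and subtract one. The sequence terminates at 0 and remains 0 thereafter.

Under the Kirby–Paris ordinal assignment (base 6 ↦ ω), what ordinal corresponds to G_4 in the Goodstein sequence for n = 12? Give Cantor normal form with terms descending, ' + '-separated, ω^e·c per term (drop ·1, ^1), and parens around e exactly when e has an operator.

ω^(ω + 1) + ω^2·2 + ω + 5

12 —HB2→ 2^(2 + 1) + 2^2 —bump→ 3^(3 + 1) + 3^3 = 108 —(−1)→ 107
107 —HB3→ 3^(3 + 1) + 2·3^2 + 2·3 + 2 —bump→ 4^(4 + 1) + 2·4^2 + 2·4 + 2 = 1066 —(−1)→ 1065
1065 —HB4→ 4^(4 + 1) + 2·4^2 + 2·4 + 1 —bump→ 5^(5 + 1) + 2·5^2 + 2·5 + 1 = 15686 —(−1)→ 15685
15685 —HB5→ 5^(5 + 1) + 2·5^2 + 2·5 —bump→ 6^(6 + 1) + 2·6^2 + 2·6 = 280020 —(−1)→ 280019
280019 —HB6→ 6^(6 + 1) + 2·6^2 + 6 + 5 —bump→ 7^(7 + 1) + 2·7^2 + 7 + 5 = 5764911 —(−1)→ 5764910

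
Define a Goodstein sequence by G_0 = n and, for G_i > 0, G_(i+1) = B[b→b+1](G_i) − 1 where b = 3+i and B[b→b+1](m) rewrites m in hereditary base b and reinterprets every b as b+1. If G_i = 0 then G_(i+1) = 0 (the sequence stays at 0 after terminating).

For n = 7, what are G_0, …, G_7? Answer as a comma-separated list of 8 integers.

(0) 7|_3 = 2·3 + 1 ↦ 2·4 + 1|_4 = 9 ⇒ 8
(1) 8|_4 = 2·4 ↦ 2·5|_5 = 10 ⇒ 9
(2) 9|_5 = 5 + 4 ↦ 6 + 4|_6 = 10 ⇒ 9
(3) 9|_6 = 6 + 3 ↦ 7 + 3|_7 = 10 ⇒ 9
(4) 9|_7 = 7 + 2 ↦ 8 + 2|_8 = 10 ⇒ 9
(5) 9|_8 = 8 + 1 ↦ 9 + 1|_9 = 10 ⇒ 9
(6) 9|_9 = 9 ↦ 10|_10 = 10 ⇒ 9

7, 8, 9, 9, 9, 9, 9, 9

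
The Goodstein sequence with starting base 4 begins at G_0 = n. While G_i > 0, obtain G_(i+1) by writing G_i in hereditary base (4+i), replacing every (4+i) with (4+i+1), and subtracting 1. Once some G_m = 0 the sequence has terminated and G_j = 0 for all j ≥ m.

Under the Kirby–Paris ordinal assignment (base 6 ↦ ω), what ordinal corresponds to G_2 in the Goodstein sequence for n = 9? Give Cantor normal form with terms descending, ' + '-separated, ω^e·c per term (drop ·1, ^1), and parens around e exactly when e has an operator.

G_0=9  [base 4] 2·4 + 1  →[4↦5]→  2·5 + 1 = 11  −1 ⇒ G_1=10
G_1=10  [base 5] 2·5  →[5↦6]→  2·6 = 12  −1 ⇒ G_2=11
G_2=11  [base 6] 6 + 5  →[6↦7]→  7 + 5 = 12  −1 ⇒ G_3=11

ω + 5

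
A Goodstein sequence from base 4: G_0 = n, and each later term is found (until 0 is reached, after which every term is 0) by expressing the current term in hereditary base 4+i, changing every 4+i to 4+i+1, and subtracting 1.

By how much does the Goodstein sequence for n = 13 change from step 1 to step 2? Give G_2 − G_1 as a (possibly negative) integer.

2

G_0 = 13. HB_4(13) = 3·4 + 1. Bump = 16. G_1 = 15.
G_1 = 15. HB_5(15) = 3·5. Bump = 18. G_2 = 17.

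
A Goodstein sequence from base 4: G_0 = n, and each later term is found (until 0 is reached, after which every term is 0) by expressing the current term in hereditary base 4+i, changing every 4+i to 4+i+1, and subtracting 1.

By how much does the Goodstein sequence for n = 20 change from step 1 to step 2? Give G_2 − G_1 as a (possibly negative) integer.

10

[0] 20 ≡ 4^2 + 4 (base 4). Lift 5: 30. −1: 29.
[1] 29 ≡ 5^2 + 4 (base 5). Lift 6: 40. −1: 39.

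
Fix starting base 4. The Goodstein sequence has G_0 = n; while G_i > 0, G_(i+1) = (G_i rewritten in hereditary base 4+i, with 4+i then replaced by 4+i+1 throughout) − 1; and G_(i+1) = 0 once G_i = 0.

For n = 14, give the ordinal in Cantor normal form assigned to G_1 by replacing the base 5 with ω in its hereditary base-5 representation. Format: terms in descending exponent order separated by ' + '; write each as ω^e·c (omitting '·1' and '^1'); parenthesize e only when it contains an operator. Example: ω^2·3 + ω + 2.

step 0: 14 = 3·4 + 2; sub 5 for 4: 3·5 + 2; = 17; G_1 = 17−1 = 16
step 1: 16 = 3·5 + 1; sub 6 for 5: 3·6 + 1; = 19; G_2 = 19−1 = 18

ω·3 + 1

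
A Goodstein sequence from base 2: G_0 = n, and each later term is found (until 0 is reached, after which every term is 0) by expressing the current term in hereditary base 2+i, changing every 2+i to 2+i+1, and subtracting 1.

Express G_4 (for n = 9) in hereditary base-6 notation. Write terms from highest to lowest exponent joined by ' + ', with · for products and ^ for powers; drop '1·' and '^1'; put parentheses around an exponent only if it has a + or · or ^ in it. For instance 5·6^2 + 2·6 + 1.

[0] 9 ≡ 2^(2 + 1) + 1 (base 2). Lift 3: 82. −1: 81.
[1] 81 ≡ 3^(3 + 1) (base 3). Lift 4: 1024. −1: 1023.
[2] 1023 ≡ 3·4^4 + 3·4^3 + 3·4^2 + 3·4 + 3 (base 4). Lift 5: 9843. −1: 9842.
[3] 9842 ≡ 3·5^5 + 3·5^3 + 3·5^2 + 3·5 + 2 (base 5). Lift 6: 140744. −1: 140743.
[4] 140743 ≡ 3·6^6 + 3·6^3 + 3·6^2 + 3·6 + 1 (base 6). Lift 7: 2471827. −1: 2471826.

3·6^6 + 3·6^3 + 3·6^2 + 3·6 + 1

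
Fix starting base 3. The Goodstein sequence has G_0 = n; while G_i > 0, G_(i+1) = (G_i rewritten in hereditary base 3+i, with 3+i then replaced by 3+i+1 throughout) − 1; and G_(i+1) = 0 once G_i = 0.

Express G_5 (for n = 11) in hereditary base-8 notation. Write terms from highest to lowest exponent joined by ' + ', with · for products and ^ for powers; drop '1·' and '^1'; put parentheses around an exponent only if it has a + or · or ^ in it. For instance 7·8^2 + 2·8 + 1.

5·8 + 3

G_0 = 11. HB_3(11) = 3^2 + 2. Bump = 18. G_1 = 17.
G_1 = 17. HB_4(17) = 4^2 + 1. Bump = 26. G_2 = 25.
G_2 = 25. HB_5(25) = 5^2. Bump = 36. G_3 = 35.
G_3 = 35. HB_6(35) = 5·6 + 5. Bump = 40. G_4 = 39.
G_4 = 39. HB_7(39) = 5·7 + 4. Bump = 44. G_5 = 43.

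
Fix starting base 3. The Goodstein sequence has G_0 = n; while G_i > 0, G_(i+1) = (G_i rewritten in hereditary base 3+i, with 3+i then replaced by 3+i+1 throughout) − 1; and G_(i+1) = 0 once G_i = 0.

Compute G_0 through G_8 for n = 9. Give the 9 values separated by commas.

9, 15, 17, 19, 21, 23, 24, 25, 26

(0) 9|_3 = 3^2 ↦ 4^2|_4 = 16 ⇒ 15
(1) 15|_4 = 3·4 + 3 ↦ 3·5 + 3|_5 = 18 ⇒ 17
(2) 17|_5 = 3·5 + 2 ↦ 3·6 + 2|_6 = 20 ⇒ 19
(3) 19|_6 = 3·6 + 1 ↦ 3·7 + 1|_7 = 22 ⇒ 21
(4) 21|_7 = 3·7 ↦ 3·8|_8 = 24 ⇒ 23
(5) 23|_8 = 2·8 + 7 ↦ 2·9 + 7|_9 = 25 ⇒ 24
(6) 24|_9 = 2·9 + 6 ↦ 2·10 + 6|_10 = 26 ⇒ 25
(7) 25|_10 = 2·10 + 5 ↦ 2·11 + 5|_11 = 27 ⇒ 26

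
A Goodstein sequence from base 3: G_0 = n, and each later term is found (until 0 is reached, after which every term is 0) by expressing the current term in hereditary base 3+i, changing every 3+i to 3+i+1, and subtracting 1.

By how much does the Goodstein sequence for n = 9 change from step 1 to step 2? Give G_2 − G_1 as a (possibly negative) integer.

(0) 9|_3 = 3^2 ↦ 4^2|_4 = 16 ⇒ 15
(1) 15|_4 = 3·4 + 3 ↦ 3·5 + 3|_5 = 18 ⇒ 17

2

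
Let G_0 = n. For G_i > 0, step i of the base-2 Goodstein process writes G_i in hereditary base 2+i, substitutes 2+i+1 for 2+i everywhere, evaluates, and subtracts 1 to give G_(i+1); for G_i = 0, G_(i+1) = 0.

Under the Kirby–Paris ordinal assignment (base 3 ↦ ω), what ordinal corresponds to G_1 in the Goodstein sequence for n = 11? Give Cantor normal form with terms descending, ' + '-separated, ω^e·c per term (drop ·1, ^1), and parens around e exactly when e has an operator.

step 0: 11 = 2^(2 + 1) + 2 + 1; sub 3 for 2: 3^(3 + 1) + 3 + 1; = 85; G_1 = 85−1 = 84
step 1: 84 = 3^(3 + 1) + 3; sub 4 for 3: 4^(4 + 1) + 4; = 1028; G_2 = 1028−1 = 1027

ω^(ω + 1) + ω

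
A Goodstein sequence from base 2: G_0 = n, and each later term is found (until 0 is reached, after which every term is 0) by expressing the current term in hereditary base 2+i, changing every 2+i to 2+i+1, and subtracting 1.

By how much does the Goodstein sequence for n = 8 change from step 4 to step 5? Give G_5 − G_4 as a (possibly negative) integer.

[0] 8 ≡ 2^(2 + 1) (base 2). Lift 3: 81. −1: 80.
[1] 80 ≡ 2·3^3 + 2·3^2 + 2·3 + 2 (base 3). Lift 4: 554. −1: 553.
[2] 553 ≡ 2·4^4 + 2·4^2 + 2·4 + 1 (base 4). Lift 5: 6311. −1: 6310.
[3] 6310 ≡ 2·5^5 + 2·5^2 + 2·5 (base 5). Lift 6: 93396. −1: 93395.
[4] 93395 ≡ 2·6^6 + 2·6^2 + 6 + 5 (base 6). Lift 7: 1647196. −1: 1647195.

1553800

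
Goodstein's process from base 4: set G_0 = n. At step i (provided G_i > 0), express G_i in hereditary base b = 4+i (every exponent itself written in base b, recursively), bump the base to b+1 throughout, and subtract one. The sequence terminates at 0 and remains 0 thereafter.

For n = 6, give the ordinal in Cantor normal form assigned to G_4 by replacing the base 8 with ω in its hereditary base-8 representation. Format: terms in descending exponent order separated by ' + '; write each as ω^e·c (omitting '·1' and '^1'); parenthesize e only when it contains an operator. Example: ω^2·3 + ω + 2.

5

base 4: 6 = 4 + 2; at 5: 5 + 2 = 7; next = 6
base 5: 6 = 5 + 1; at 6: 6 + 1 = 7; next = 6
base 6: 6 = 6; at 7: 7 = 7; next = 6
base 7: 6 = 6; at 8: 6 = 6; next = 5
base 8: 5 = 5; at 9: 5 = 5; next = 4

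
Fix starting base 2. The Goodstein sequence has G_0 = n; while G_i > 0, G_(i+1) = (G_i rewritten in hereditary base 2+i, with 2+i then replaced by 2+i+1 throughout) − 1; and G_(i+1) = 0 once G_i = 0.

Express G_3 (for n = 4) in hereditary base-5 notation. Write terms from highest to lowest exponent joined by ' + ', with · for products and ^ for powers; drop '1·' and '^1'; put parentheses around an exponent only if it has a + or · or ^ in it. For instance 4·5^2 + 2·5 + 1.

2·5^2 + 2·5

[0] 4 ≡ 2^2 (base 2). Lift 3: 27. −1: 26.
[1] 26 ≡ 2·3^2 + 2·3 + 2 (base 3). Lift 4: 42. −1: 41.
[2] 41 ≡ 2·4^2 + 2·4 + 1 (base 4). Lift 5: 61. −1: 60.
[3] 60 ≡ 2·5^2 + 2·5 (base 5). Lift 6: 84. −1: 83.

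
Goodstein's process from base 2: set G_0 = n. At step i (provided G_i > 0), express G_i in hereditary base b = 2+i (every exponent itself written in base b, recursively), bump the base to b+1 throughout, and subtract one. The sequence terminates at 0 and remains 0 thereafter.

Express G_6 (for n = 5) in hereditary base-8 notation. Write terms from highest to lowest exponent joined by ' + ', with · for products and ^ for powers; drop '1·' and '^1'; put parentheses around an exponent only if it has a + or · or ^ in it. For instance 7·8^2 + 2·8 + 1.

3·8^3 + 3·8^2 + 2·8 + 7

G_0 = 5. HB_2(5) = 2^2 + 1. Bump = 28. G_1 = 27.
G_1 = 27. HB_3(27) = 3^3. Bump = 256. G_2 = 255.
G_2 = 255. HB_4(255) = 3·4^3 + 3·4^2 + 3·4 + 3. Bump = 468. G_3 = 467.
G_3 = 467. HB_5(467) = 3·5^3 + 3·5^2 + 3·5 + 2. Bump = 776. G_4 = 775.
G_4 = 775. HB_6(775) = 3·6^3 + 3·6^2 + 3·6 + 1. Bump = 1198. G_5 = 1197.
G_5 = 1197. HB_7(1197) = 3·7^3 + 3·7^2 + 3·7. Bump = 1752. G_6 = 1751.
G_6 = 1751. HB_8(1751) = 3·8^3 + 3·8^2 + 2·8 + 7. Bump = 2455. G_7 = 2454.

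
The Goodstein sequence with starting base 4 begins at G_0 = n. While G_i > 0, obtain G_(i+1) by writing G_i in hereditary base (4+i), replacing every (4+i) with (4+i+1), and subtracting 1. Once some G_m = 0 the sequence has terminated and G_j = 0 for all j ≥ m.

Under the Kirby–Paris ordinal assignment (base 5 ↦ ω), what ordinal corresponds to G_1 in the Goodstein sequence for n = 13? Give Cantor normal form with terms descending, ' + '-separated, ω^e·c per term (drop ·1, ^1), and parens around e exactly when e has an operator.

(0) 13|_4 = 3·4 + 1 ↦ 3·5 + 1|_5 = 16 ⇒ 15
(1) 15|_5 = 3·5 ↦ 3·6|_6 = 18 ⇒ 17

ω·3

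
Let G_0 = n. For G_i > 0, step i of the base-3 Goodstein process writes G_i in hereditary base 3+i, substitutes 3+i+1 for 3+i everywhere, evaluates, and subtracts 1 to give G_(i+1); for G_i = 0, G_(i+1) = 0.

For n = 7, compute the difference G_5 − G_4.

base 3: 7 = 2·3 + 1; at 4: 2·4 + 1 = 9; next = 8
base 4: 8 = 2·4; at 5: 2·5 = 10; next = 9
base 5: 9 = 5 + 4; at 6: 6 + 4 = 10; next = 9
base 6: 9 = 6 + 3; at 7: 7 + 3 = 10; next = 9
base 7: 9 = 7 + 2; at 8: 8 + 2 = 10; next = 9

0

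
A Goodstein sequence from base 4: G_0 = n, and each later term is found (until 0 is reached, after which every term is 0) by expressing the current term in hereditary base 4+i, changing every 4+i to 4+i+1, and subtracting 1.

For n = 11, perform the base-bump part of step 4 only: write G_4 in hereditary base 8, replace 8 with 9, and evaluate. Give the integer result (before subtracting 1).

16

G_0 = 11. HB_4(11) = 2·4 + 3. Bump = 13. G_1 = 12.
G_1 = 12. HB_5(12) = 2·5 + 2. Bump = 14. G_2 = 13.
G_2 = 13. HB_6(13) = 2·6 + 1. Bump = 15. G_3 = 14.
G_3 = 14. HB_7(14) = 2·7. Bump = 16. G_4 = 15.
G_4 = 15. HB_8(15) = 8 + 7. Bump = 16. G_5 = 15.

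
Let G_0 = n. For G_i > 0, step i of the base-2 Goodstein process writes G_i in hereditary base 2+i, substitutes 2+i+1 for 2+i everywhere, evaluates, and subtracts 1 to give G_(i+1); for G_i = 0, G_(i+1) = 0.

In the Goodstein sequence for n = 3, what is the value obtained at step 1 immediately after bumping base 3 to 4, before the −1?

4

G_0=3  [base 2] 2 + 1  →[2↦3]→  3 + 1 = 4  −1 ⇒ G_1=3
G_1=3  [base 3] 3  →[3↦4]→  4 = 4  −1 ⇒ G_2=3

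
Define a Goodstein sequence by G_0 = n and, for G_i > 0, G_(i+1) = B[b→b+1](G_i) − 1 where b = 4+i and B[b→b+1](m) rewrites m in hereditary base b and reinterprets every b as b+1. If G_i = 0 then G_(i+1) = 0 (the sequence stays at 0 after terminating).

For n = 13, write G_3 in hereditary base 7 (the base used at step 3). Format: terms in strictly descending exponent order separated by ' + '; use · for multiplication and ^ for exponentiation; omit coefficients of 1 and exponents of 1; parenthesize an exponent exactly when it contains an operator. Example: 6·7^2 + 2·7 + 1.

G_0 = 13. HB_4(13) = 3·4 + 1. Bump = 16. G_1 = 15.
G_1 = 15. HB_5(15) = 3·5. Bump = 18. G_2 = 17.
G_2 = 17. HB_6(17) = 2·6 + 5. Bump = 19. G_3 = 18.
G_3 = 18. HB_7(18) = 2·7 + 4. Bump = 20. G_4 = 19.

2·7 + 4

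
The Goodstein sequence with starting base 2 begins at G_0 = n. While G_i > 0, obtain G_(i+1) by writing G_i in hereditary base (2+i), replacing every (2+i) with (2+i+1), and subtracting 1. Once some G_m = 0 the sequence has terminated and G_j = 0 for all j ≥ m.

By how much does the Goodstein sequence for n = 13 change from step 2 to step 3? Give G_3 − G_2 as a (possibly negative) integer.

G_0 = 13. HB_2(13) = 2^(2 + 1) + 2^2 + 1. Bump = 109. G_1 = 108.
G_1 = 108. HB_3(108) = 3^(3 + 1) + 3^3. Bump = 1280. G_2 = 1279.
G_2 = 1279. HB_4(1279) = 4^(4 + 1) + 3·4^3 + 3·4^2 + 3·4 + 3. Bump = 16093. G_3 = 16092.

14813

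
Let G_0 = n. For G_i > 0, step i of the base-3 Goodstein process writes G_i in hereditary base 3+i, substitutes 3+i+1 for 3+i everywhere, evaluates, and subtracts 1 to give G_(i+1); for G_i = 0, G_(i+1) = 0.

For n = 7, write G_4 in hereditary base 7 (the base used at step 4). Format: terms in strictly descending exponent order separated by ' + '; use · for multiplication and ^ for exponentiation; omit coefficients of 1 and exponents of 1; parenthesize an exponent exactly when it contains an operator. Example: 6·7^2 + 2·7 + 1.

7 + 2

step 0: 7 = 2·3 + 1; sub 4 for 3: 2·4 + 1; = 9; G_1 = 9−1 = 8
step 1: 8 = 2·4; sub 5 for 4: 2·5; = 10; G_2 = 10−1 = 9
step 2: 9 = 5 + 4; sub 6 for 5: 6 + 4; = 10; G_3 = 10−1 = 9
step 3: 9 = 6 + 3; sub 7 for 6: 7 + 3; = 10; G_4 = 10−1 = 9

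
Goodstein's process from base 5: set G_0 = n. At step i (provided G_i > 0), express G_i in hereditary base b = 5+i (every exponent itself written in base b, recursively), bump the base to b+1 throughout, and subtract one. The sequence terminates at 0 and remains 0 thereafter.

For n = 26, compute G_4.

26 —HB5→ 5^2 + 1 —bump→ 6^2 + 1 = 37 —(−1)→ 36
36 —HB6→ 6^2 —bump→ 7^2 = 49 —(−1)→ 48
48 —HB7→ 6·7 + 6 —bump→ 6·8 + 6 = 54 —(−1)→ 53
53 —HB8→ 6·8 + 5 —bump→ 6·9 + 5 = 59 —(−1)→ 58

58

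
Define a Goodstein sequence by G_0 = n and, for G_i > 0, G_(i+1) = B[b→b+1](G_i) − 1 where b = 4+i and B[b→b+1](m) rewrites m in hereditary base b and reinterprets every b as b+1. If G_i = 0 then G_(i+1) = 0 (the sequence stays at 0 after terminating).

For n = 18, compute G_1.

step 0: 18 = 4^2 + 2; sub 5 for 4: 5^2 + 2; = 27; G_1 = 27−1 = 26
step 1: 26 = 5^2 + 1; sub 6 for 5: 6^2 + 1; = 37; G_2 = 37−1 = 36

26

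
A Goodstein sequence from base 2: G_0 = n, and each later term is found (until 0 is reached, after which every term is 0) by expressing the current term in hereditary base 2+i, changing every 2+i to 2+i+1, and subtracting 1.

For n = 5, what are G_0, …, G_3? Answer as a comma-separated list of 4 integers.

G_0=5  [base 2] 2^2 + 1  →[2↦3]→  3^3 + 1 = 28  −1 ⇒ G_1=27
G_1=27  [base 3] 3^3  →[3↦4]→  4^4 = 256  −1 ⇒ G_2=255
G_2=255  [base 4] 3·4^3 + 3·4^2 + 3·4 + 3  →[4↦5]→  3·5^3 + 3·5^2 + 3·5 + 3 = 468  −1 ⇒ G_3=467

5, 27, 255, 467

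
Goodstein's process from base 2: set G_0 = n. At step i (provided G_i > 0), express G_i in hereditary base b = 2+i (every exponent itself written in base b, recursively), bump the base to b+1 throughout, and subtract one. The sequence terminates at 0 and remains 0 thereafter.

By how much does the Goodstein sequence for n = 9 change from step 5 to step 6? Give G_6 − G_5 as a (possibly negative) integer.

G_0=9  [base 2] 2^(2 + 1) + 1  →[2↦3]→  3^(3 + 1) + 1 = 82  −1 ⇒ G_1=81
G_1=81  [base 3] 3^(3 + 1)  →[3↦4]→  4^(4 + 1) = 1024  −1 ⇒ G_2=1023
G_2=1023  [base 4] 3·4^4 + 3·4^3 + 3·4^2 + 3·4 + 3  →[4↦5]→  3·5^5 + 3·5^3 + 3·5^2 + 3·5 + 3 = 9843  −1 ⇒ G_3=9842
G_3=9842  [base 5] 3·5^5 + 3·5^3 + 3·5^2 + 3·5 + 2  →[5↦6]→  3·6^6 + 3·6^3 + 3·6^2 + 3·6 + 2 = 140744  −1 ⇒ G_4=140743
G_4=140743  [base 6] 3·6^6 + 3·6^3 + 3·6^2 + 3·6 + 1  →[6↦7]→  3·7^7 + 3·7^3 + 3·7^2 + 3·7 + 1 = 2471827  −1 ⇒ G_5=2471826
G_5=2471826  [base 7] 3·7^7 + 3·7^3 + 3·7^2 + 3·7  →[7↦8]→  3·8^8 + 3·8^3 + 3·8^2 + 3·8 = 50333400  −1 ⇒ G_6=50333399

47861573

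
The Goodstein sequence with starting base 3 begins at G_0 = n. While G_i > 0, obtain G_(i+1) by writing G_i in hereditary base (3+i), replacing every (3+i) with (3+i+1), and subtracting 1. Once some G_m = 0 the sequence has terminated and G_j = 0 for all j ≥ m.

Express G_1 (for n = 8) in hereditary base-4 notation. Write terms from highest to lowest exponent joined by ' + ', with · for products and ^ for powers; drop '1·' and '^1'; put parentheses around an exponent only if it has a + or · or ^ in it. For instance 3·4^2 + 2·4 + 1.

2·4 + 1

base 3: 8 = 2·3 + 2; at 4: 2·4 + 2 = 10; next = 9
base 4: 9 = 2·4 + 1; at 5: 2·5 + 1 = 11; next = 10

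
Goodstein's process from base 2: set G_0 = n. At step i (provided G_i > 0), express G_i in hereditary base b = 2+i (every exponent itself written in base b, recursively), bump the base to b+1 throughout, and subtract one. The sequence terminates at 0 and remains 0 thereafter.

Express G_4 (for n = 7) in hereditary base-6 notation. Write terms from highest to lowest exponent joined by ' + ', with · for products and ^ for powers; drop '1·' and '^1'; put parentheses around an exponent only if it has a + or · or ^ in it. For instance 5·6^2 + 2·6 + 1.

6^6 + 1

step 0: 7 = 2^2 + 2 + 1; sub 3 for 2: 3^3 + 3 + 1; = 31; G_1 = 31−1 = 30
step 1: 30 = 3^3 + 3; sub 4 for 3: 4^4 + 4; = 260; G_2 = 260−1 = 259
step 2: 259 = 4^4 + 3; sub 5 for 4: 5^5 + 3; = 3128; G_3 = 3128−1 = 3127
step 3: 3127 = 5^5 + 2; sub 6 for 5: 6^6 + 2; = 46658; G_4 = 46658−1 = 46657
step 4: 46657 = 6^6 + 1; sub 7 for 6: 7^7 + 1; = 823544; G_5 = 823544−1 = 823543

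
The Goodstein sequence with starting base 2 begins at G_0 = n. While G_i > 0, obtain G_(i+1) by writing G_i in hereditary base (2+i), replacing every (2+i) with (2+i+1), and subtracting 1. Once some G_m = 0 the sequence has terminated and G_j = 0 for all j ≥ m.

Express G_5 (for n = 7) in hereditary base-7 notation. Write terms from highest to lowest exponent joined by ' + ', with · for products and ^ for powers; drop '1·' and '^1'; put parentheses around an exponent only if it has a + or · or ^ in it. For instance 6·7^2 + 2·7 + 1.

(0) 7|_2 = 2^2 + 2 + 1 ↦ 3^3 + 3 + 1|_3 = 31 ⇒ 30
(1) 30|_3 = 3^3 + 3 ↦ 4^4 + 4|_4 = 260 ⇒ 259
(2) 259|_4 = 4^4 + 3 ↦ 5^5 + 3|_5 = 3128 ⇒ 3127
(3) 3127|_5 = 5^5 + 2 ↦ 6^6 + 2|_6 = 46658 ⇒ 46657
(4) 46657|_6 = 6^6 + 1 ↦ 7^7 + 1|_7 = 823544 ⇒ 823543

7^7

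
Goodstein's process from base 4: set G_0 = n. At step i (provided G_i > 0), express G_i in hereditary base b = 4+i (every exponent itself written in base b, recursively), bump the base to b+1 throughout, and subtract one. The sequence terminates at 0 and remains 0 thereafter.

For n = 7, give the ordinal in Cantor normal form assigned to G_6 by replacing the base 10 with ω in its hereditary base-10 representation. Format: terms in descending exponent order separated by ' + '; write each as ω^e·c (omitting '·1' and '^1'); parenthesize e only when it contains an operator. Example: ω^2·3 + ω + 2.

5

(0) 7|_4 = 4 + 3 ↦ 5 + 3|_5 = 8 ⇒ 7
(1) 7|_5 = 5 + 2 ↦ 6 + 2|_6 = 8 ⇒ 7
(2) 7|_6 = 6 + 1 ↦ 7 + 1|_7 = 8 ⇒ 7
(3) 7|_7 = 7 ↦ 8|_8 = 8 ⇒ 7
(4) 7|_8 = 7 ↦ 7|_9 = 7 ⇒ 6
(5) 6|_9 = 6 ↦ 6|_10 = 6 ⇒ 5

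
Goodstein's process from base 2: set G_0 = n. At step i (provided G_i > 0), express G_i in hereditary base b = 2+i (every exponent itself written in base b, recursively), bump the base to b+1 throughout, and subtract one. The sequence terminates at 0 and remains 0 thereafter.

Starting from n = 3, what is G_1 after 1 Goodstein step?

3

3 —HB2→ 2 + 1 —bump→ 3 + 1 = 4 —(−1)→ 3
3 —HB3→ 3 —bump→ 4 = 4 —(−1)→ 3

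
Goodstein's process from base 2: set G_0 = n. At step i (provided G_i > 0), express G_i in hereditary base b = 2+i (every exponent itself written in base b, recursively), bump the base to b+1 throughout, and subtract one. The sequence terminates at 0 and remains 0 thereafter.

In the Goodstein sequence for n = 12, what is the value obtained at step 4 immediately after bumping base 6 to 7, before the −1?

G_0 = 12. HB_2(12) = 2^(2 + 1) + 2^2. Bump = 108. G_1 = 107.
G_1 = 107. HB_3(107) = 3^(3 + 1) + 2·3^2 + 2·3 + 2. Bump = 1066. G_2 = 1065.
G_2 = 1065. HB_4(1065) = 4^(4 + 1) + 2·4^2 + 2·4 + 1. Bump = 15686. G_3 = 15685.
G_3 = 15685. HB_5(15685) = 5^(5 + 1) + 2·5^2 + 2·5. Bump = 280020. G_4 = 280019.
G_4 = 280019. HB_6(280019) = 6^(6 + 1) + 2·6^2 + 6 + 5. Bump = 5764911. G_5 = 5764910.

5764911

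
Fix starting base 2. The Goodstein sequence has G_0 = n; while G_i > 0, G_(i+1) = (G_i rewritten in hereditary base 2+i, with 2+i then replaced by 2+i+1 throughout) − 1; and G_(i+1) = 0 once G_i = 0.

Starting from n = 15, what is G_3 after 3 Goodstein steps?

G_0=15  [base 2] 2^(2 + 1) + 2^2 + 2 + 1  →[2↦3]→  3^(3 + 1) + 3^3 + 3 + 1 = 112  −1 ⇒ G_1=111
G_1=111  [base 3] 3^(3 + 1) + 3^3 + 3  →[3↦4]→  4^(4 + 1) + 4^4 + 4 = 1284  −1 ⇒ G_2=1283
G_2=1283  [base 4] 4^(4 + 1) + 4^4 + 3  →[4↦5]→  5^(5 + 1) + 5^5 + 3 = 18753  −1 ⇒ G_3=18752
G_3=18752  [base 5] 5^(5 + 1) + 5^5 + 2  →[5↦6]→  6^(6 + 1) + 6^6 + 2 = 326594  −1 ⇒ G_4=326593

18752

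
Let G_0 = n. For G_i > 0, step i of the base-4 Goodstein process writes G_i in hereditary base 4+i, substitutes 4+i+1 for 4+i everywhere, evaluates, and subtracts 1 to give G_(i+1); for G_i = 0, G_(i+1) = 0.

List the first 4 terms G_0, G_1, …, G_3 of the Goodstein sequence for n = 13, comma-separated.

13, 15, 17, 18

G_0=13  [base 4] 3·4 + 1  →[4↦5]→  3·5 + 1 = 16  −1 ⇒ G_1=15
G_1=15  [base 5] 3·5  →[5↦6]→  3·6 = 18  −1 ⇒ G_2=17
G_2=17  [base 6] 2·6 + 5  →[6↦7]→  2·7 + 5 = 19  −1 ⇒ G_3=18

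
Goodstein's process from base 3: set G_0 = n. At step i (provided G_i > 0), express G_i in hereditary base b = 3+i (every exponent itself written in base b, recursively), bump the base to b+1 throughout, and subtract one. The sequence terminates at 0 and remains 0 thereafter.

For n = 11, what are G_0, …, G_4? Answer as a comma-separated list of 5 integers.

11, 17, 25, 35, 39

G_0 = 11. HB_3(11) = 3^2 + 2. Bump = 18. G_1 = 17.
G_1 = 17. HB_4(17) = 4^2 + 1. Bump = 26. G_2 = 25.
G_2 = 25. HB_5(25) = 5^2. Bump = 36. G_3 = 35.
G_3 = 35. HB_6(35) = 5·6 + 5. Bump = 40. G_4 = 39.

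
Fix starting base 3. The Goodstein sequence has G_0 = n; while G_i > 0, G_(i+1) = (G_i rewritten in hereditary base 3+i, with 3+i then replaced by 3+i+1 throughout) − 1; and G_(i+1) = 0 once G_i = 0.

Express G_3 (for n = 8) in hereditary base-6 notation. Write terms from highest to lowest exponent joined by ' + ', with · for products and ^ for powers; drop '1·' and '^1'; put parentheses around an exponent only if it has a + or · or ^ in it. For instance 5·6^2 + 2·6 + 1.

step 0: 8 = 2·3 + 2; sub 4 for 3: 2·4 + 2; = 10; G_1 = 10−1 = 9
step 1: 9 = 2·4 + 1; sub 5 for 4: 2·5 + 1; = 11; G_2 = 11−1 = 10
step 2: 10 = 2·5; sub 6 for 5: 2·6; = 12; G_3 = 12−1 = 11
step 3: 11 = 6 + 5; sub 7 for 6: 7 + 5; = 12; G_4 = 12−1 = 11

6 + 5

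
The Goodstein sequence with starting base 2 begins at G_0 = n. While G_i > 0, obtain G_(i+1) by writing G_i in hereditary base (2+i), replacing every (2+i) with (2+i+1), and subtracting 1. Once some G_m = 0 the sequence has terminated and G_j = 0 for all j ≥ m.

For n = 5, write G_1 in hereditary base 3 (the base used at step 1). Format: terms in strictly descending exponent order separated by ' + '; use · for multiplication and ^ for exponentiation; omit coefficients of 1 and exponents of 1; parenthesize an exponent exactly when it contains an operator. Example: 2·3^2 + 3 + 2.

i=0: 5 = 2^2 + 1 (b=2); 2→3: 3^3 + 1 = 28; 28−1 = 27
i=1: 27 = 3^3 (b=3); 3→4: 4^4 = 256; 256−1 = 255

3^3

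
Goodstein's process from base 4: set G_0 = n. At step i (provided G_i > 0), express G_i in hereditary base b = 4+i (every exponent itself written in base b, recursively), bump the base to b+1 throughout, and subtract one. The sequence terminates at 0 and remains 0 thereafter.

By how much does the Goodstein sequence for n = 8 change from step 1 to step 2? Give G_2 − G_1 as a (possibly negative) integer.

0

i=0: 8 = 2·4 (b=4); 4→5: 2·5 = 10; 10−1 = 9
i=1: 9 = 5 + 4 (b=5); 5→6: 6 + 4 = 10; 10−1 = 9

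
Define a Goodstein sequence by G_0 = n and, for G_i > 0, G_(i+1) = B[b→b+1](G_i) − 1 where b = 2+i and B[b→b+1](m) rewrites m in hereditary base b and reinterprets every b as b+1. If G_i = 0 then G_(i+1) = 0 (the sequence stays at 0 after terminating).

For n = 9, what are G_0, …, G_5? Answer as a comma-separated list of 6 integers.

(0) 9|_2 = 2^(2 + 1) + 1 ↦ 3^(3 + 1) + 1|_3 = 82 ⇒ 81
(1) 81|_3 = 3^(3 + 1) ↦ 4^(4 + 1)|_4 = 1024 ⇒ 1023
(2) 1023|_4 = 3·4^4 + 3·4^3 + 3·4^2 + 3·4 + 3 ↦ 3·5^5 + 3·5^3 + 3·5^2 + 3·5 + 3|_5 = 9843 ⇒ 9842
(3) 9842|_5 = 3·5^5 + 3·5^3 + 3·5^2 + 3·5 + 2 ↦ 3·6^6 + 3·6^3 + 3·6^2 + 3·6 + 2|_6 = 140744 ⇒ 140743
(4) 140743|_6 = 3·6^6 + 3·6^3 + 3·6^2 + 3·6 + 1 ↦ 3·7^7 + 3·7^3 + 3·7^2 + 3·7 + 1|_7 = 2471827 ⇒ 2471826

9, 81, 1023, 9842, 140743, 2471826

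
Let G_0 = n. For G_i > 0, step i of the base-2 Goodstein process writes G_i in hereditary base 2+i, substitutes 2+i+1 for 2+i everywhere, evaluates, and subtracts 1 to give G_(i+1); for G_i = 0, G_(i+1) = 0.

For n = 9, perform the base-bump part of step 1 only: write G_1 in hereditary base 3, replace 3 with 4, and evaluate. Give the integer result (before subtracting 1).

1024

step 0: 9 = 2^(2 + 1) + 1; sub 3 for 2: 3^(3 + 1) + 1; = 82; G_1 = 82−1 = 81
step 1: 81 = 3^(3 + 1); sub 4 for 3: 4^(4 + 1); = 1024; G_2 = 1024−1 = 1023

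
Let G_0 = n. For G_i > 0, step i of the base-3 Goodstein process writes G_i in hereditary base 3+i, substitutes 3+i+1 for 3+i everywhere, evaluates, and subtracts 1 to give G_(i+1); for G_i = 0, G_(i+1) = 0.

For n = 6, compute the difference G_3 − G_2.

[0] 6 ≡ 2·3 (base 3). Lift 4: 8. −1: 7.
[1] 7 ≡ 4 + 3 (base 4). Lift 5: 8. −1: 7.
[2] 7 ≡ 5 + 2 (base 5). Lift 6: 8. −1: 7.

0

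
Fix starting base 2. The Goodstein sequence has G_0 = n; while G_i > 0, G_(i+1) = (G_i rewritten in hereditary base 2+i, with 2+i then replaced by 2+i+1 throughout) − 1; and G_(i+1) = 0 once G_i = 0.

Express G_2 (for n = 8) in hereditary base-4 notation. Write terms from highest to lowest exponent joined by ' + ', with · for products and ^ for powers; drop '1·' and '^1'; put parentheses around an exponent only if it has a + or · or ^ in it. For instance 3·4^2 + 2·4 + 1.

2·4^4 + 2·4^2 + 2·4 + 1

base 2: 8 = 2^(2 + 1); at 3: 3^(3 + 1) = 81; next = 80
base 3: 80 = 2·3^3 + 2·3^2 + 2·3 + 2; at 4: 2·4^4 + 2·4^2 + 2·4 + 2 = 554; next = 553
base 4: 553 = 2·4^4 + 2·4^2 + 2·4 + 1; at 5: 2·5^5 + 2·5^2 + 2·5 + 1 = 6311; next = 6310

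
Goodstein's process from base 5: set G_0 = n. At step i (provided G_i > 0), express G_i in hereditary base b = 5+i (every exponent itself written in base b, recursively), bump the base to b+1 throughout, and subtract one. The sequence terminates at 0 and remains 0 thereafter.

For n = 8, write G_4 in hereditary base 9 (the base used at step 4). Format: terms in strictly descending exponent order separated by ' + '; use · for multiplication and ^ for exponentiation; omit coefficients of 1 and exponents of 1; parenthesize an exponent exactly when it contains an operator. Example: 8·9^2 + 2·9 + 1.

step 0: 8 = 5 + 3; sub 6 for 5: 6 + 3; = 9; G_1 = 9−1 = 8
step 1: 8 = 6 + 2; sub 7 for 6: 7 + 2; = 9; G_2 = 9−1 = 8
step 2: 8 = 7 + 1; sub 8 for 7: 8 + 1; = 9; G_3 = 9−1 = 8
step 3: 8 = 8; sub 9 for 8: 9; = 9; G_4 = 9−1 = 8
step 4: 8 = 8; sub 10 for 9: 8; = 8; G_5 = 8−1 = 7

8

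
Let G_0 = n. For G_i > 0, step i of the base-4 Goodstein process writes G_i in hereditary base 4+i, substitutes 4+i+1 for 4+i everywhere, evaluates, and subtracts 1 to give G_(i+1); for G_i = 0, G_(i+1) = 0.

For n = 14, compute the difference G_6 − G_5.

[0] 14 ≡ 3·4 + 2 (base 4). Lift 5: 17. −1: 16.
[1] 16 ≡ 3·5 + 1 (base 5). Lift 6: 19. −1: 18.
[2] 18 ≡ 3·6 (base 6). Lift 7: 21. −1: 20.
[3] 20 ≡ 2·7 + 6 (base 7). Lift 8: 22. −1: 21.
[4] 21 ≡ 2·8 + 5 (base 8). Lift 9: 23. −1: 22.
[5] 22 ≡ 2·9 + 4 (base 9). Lift 10: 24. −1: 23.

1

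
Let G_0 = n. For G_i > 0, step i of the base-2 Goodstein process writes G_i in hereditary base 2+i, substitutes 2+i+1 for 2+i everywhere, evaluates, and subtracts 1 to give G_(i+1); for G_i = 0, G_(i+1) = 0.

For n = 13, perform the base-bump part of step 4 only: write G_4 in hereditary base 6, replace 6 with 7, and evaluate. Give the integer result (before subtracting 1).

base 2: 13 = 2^(2 + 1) + 2^2 + 1; at 3: 3^(3 + 1) + 3^3 + 1 = 109; next = 108
base 3: 108 = 3^(3 + 1) + 3^3; at 4: 4^(4 + 1) + 4^4 = 1280; next = 1279
base 4: 1279 = 4^(4 + 1) + 3·4^3 + 3·4^2 + 3·4 + 3; at 5: 5^(5 + 1) + 3·5^3 + 3·5^2 + 3·5 + 3 = 16093; next = 16092
base 5: 16092 = 5^(5 + 1) + 3·5^3 + 3·5^2 + 3·5 + 2; at 6: 6^(6 + 1) + 3·6^3 + 3·6^2 + 3·6 + 2 = 280712; next = 280711
base 6: 280711 = 6^(6 + 1) + 3·6^3 + 3·6^2 + 3·6 + 1; at 7: 7^(7 + 1) + 3·7^3 + 3·7^2 + 3·7 + 1 = 5765999; next = 5765998

5765999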